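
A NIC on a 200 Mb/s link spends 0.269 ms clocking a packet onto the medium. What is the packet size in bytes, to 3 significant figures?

6730 bytes

L = R × t_tx = 200000000 b/s × 0.000269 s = 53800 bits.
In bytes: 53800 / 8 = 6730 bytes.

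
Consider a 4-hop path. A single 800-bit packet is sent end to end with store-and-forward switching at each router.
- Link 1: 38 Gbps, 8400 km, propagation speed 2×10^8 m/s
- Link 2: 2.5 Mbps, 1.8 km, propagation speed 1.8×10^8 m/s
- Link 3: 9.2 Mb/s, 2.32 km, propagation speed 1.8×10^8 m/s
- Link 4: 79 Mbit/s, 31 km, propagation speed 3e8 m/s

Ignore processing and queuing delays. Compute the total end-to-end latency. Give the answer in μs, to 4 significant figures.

42540 μs

Transmission delays (L/R per hop): 0.0210526, 320, 86.9565, 10.1266 μs; sum = 417.104 μs.
Propagation delays (d/s per hop): 42000, 10, 12.8889, 103.333 μs; sum = 42126.2 μs.
End-to-end = 42540 μs.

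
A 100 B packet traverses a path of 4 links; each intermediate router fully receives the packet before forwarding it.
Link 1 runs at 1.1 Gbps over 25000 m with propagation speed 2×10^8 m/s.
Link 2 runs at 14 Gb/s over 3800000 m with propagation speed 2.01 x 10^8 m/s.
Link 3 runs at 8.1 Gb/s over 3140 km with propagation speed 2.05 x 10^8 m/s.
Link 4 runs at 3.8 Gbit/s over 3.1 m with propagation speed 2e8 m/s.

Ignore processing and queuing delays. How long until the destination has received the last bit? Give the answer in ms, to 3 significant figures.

34.3 ms

L = 100 × 8 = 800 bits.
Transmission delays (L/R per hop): 0.000727273, 5.71429e-05, 9.87654e-05, 0.000210526 ms; sum = 0.00109371 ms.
Propagation delays (d/s per hop): 0.125, 18.9055, 15.3171, 1.55e-05 ms; sum = 34.3476 ms.
End-to-end = 34.3 ms.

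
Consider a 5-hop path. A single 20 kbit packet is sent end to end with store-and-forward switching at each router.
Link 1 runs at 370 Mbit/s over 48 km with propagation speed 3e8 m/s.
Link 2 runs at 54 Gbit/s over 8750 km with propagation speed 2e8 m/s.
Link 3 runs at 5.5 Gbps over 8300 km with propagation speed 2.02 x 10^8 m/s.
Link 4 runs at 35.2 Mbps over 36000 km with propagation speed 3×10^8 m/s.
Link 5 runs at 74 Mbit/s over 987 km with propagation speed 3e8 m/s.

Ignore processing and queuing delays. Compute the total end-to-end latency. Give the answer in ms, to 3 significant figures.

L = 20000 bits.
Transmission delays (L/R per hop): 0.0540541, 0.00037037, 0.00363636, 0.568182, 0.27027 ms; sum = 0.896513 ms.
Propagation delays (d/s per hop): 0.16, 43.75, 41.0891, 120, 3.29 ms; sum = 208.289 ms.
End-to-end = 209 ms.

209 ms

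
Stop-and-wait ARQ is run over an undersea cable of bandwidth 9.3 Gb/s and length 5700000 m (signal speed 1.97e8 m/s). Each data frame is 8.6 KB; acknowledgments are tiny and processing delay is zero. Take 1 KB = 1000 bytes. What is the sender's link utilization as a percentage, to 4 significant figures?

t_tx = L/R = 68800/9300000000 = 7.39785e-06 s.
t_prop = 5700000/197000000 = 0.028934 s; RTT = 0.057868 s.
Cycle = t_tx + RTT = 0.0578754 s.
Utilization = t_tx / cycle = 7.39785e-06/0.0578754 = 0.01278 %.

0.01278 %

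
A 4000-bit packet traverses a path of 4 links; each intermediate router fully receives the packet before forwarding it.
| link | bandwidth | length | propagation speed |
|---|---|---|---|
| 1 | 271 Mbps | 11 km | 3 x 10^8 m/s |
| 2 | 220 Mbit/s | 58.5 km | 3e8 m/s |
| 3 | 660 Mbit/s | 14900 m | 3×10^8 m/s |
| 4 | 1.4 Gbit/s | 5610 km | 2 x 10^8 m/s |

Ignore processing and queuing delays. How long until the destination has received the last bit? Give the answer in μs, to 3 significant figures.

Transmission delays (L/R per hop): 14.7601, 18.1818, 6.06061, 2.85714 μs; sum = 41.8597 μs.
Propagation delays (d/s per hop): 36.6667, 195, 49.6667, 28050 μs; sum = 28331.3 μs.
End-to-end = 28400 μs.

28400 μs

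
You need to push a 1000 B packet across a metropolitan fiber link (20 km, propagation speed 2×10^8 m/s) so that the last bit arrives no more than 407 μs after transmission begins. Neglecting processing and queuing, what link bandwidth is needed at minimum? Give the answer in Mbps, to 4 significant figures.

26.06 Mbps

L = 8000 bits.
Propagation delay = 20000 / 200000000 = 100 μs.
Transmission budget = 407 − 100 = 307 μs.
R ≥ L / t_tx = 8000 bits / 0.000307 s = 26.06 Mbps.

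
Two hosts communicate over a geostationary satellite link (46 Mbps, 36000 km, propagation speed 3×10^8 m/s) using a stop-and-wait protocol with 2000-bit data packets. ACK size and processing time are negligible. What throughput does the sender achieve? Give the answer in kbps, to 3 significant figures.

t_tx = L/R = 2000/46000000 = 4.34783e-05 s.
t_prop = 36000000/300000000 = 0.12 s; RTT = 0.24 s.
Cycle = t_tx + RTT = 0.240043 s.
Throughput = L / cycle = 2000 / 0.240043 = 8.33 kbps.

8.33 kbps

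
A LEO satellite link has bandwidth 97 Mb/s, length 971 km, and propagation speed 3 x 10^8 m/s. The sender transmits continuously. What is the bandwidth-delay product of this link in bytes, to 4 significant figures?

39240 bytes

Propagation delay = 971000 / 300000000 = 0.00323667 s.
BDP = R × t_prop = 97000000 × 0.00323667 = 313957 bits.
In bytes: 313957/8 = 39240 bytes.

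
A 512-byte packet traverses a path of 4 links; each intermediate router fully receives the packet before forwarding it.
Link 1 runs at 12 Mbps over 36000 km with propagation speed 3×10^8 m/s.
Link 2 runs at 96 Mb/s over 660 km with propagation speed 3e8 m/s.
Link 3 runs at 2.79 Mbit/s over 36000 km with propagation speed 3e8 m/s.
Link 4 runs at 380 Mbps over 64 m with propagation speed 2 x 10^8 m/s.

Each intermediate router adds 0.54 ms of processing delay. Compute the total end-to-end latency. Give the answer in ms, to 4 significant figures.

245.7 ms

L = 512 × 8 = 4096 bits.
Transmission delays (L/R per hop): 0.341333, 0.0426667, 1.4681, 0.0107789 ms; sum = 1.86288 ms.
Propagation delays (d/s per hop): 120, 2.2, 120, 0.00032 ms; sum = 242.2 ms.
Processing at 3 router(s): 3 × 0.54 ms = 1.62 ms.
End-to-end = 245.7 ms.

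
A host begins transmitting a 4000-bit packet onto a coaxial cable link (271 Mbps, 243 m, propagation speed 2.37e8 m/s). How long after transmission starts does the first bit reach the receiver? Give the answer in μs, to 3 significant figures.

1.03 μs

First bit experiences only propagation delay: d/s = 243/237000000 = 1.03 μs.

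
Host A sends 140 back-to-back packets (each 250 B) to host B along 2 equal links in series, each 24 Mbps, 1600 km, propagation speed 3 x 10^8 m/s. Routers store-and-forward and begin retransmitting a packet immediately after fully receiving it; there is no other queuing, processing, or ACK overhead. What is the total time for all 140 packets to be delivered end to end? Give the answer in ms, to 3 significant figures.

Per-hop transmission t_tx = L/R = 2000/24000000 = 0.0833333 ms.
Per-hop propagation t_prop = 1600000/300000000 = 5.33333 ms.
Pipeline fill: first packet needs 2·t_tx to clear all hops; remaining 139 packets each add one t_tx.
Total = (2+140-1)·t_tx + 2·t_prop = 141·0.0833333 + 2·5.33333 = 22.4 ms.

22.4 ms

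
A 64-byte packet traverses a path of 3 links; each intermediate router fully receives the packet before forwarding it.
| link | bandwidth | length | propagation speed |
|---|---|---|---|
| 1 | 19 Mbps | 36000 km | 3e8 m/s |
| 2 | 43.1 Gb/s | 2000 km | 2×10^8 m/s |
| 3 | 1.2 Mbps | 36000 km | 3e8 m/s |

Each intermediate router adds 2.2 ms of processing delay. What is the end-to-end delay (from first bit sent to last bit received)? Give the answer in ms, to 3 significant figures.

255 ms

L = 64 × 8 = 512 bits.
Transmission delays (L/R per hop): 0.0269474, 1.18794e-05, 0.426667 ms; sum = 0.453626 ms.
Propagation delays (d/s per hop): 120, 10, 120 ms; sum = 250 ms.
Processing at 2 router(s): 2 × 2.2 ms = 4.4 ms.
End-to-end = 255 ms.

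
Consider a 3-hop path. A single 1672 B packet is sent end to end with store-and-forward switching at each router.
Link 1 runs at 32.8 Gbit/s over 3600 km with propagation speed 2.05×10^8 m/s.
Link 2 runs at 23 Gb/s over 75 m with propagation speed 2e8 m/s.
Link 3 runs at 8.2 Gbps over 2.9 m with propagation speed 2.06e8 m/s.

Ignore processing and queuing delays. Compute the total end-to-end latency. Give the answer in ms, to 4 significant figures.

17.56 ms

L = 1672 × 8 = 13376 bits.
Transmission delays (L/R per hop): 0.000407805, 0.000581565, 0.00163122 ms; sum = 0.00262059 ms.
Propagation delays (d/s per hop): 17.561, 0.000375, 1.40777e-05 ms; sum = 17.5614 ms.
End-to-end = 17.56 ms.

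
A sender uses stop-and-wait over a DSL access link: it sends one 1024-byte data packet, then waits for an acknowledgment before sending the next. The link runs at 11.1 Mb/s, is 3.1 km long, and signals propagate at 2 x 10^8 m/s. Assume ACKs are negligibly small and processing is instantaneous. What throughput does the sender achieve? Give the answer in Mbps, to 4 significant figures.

10.65 Mbps

t_tx = L/R = 8192/11100000 = 0.000738018 s.
t_prop = 3100/200000000 = 1.55e-05 s; RTT = 3.1e-05 s.
Cycle = t_tx + RTT = 0.000769018 s.
Throughput = L / cycle = 8192 / 0.000769018 = 10.65 Mbps.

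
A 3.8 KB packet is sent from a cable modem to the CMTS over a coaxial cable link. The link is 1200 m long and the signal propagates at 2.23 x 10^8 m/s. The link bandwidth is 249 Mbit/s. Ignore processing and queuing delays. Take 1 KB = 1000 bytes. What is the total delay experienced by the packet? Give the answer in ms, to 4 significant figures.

0.1275 ms

L = 30400 bits.
Transmission delay = L/R = 30400 / 249000000 = 0.122088 ms.
Propagation delay = d/s = 1200 m / 223000000 m/s = 0.00538117 ms.
Total = 0.1275 ms.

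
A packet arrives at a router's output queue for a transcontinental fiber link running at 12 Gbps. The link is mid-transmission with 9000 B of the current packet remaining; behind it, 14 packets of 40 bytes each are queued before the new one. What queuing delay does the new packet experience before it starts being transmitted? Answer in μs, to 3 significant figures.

Each queued packet: L/R = 320/12000000000 = 0.0266667 μs.
14 queued → 0.373333 μs.
Plus remaining 72000 bits of current packet: 6 μs.
Queuing delay = 6.37 μs.

6.37 μs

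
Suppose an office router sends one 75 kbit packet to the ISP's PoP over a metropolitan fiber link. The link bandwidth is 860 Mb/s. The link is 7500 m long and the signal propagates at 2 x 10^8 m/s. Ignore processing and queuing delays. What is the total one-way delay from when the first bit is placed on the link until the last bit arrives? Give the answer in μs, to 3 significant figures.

L = 75000 bits.
Transmission delay = L/R = 75000 / 860000000 = 87.2093 μs.
Propagation delay = d/s = 7500 m / 200000000 m/s = 37.5 μs.
Total = 125 μs.

125 μs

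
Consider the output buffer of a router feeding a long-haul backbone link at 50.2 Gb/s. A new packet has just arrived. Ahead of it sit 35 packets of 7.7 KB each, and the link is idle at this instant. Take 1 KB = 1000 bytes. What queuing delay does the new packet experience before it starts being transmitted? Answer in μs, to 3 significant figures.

42.9 μs

Each queued packet: L/R = 61600/50200000000 = 1.22709 μs.
35 queued → 42.9482 μs.
Queuing delay = 42.9 μs.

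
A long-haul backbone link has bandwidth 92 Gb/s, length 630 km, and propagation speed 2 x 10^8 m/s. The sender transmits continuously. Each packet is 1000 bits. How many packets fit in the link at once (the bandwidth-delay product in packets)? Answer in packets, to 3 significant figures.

Propagation delay = 630000 / 200000000 = 0.00315 s.
BDP = R × t_prop = 92000000000 × 0.00315 = 289800000 bits.
In packets of 1000 bits: 290000 packets.

290000 packets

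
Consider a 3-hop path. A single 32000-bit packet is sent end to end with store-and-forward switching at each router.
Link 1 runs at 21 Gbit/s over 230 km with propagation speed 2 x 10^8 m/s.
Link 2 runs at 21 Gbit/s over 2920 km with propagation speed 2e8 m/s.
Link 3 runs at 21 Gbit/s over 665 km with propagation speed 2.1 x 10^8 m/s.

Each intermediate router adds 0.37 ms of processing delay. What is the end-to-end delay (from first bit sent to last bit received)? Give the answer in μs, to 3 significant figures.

Transmission delay per hop = L/R = 32000/21000000000 = 1.52381 μs; 3 hops → 4.57143 μs.
Propagation delays (d/s per hop): 1150, 14600, 3166.67 μs; sum = 18916.7 μs.
Processing at 2 router(s): 2 × 0.37 ms = 740 μs.
End-to-end = 19700 μs.

19700 μs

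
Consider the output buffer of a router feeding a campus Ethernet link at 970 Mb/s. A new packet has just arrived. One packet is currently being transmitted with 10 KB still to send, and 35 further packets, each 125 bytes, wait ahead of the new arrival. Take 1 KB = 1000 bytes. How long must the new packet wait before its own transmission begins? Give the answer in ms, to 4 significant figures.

0.1186 ms

Each queued packet: L/R = 1000/970000000 = 0.00103093 ms.
35 queued → 0.0360825 ms.
Plus remaining 80000 bits of current packet: 0.0824742 ms.
Queuing delay = 0.1186 ms.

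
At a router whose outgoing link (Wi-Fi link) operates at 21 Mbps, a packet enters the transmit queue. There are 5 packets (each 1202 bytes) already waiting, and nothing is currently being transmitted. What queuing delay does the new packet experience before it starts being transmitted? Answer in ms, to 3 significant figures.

2.29 ms

Each queued packet: L/R = 9616/21000000 = 0.457905 ms.
5 queued → 2.28952 ms.
Queuing delay = 2.29 ms.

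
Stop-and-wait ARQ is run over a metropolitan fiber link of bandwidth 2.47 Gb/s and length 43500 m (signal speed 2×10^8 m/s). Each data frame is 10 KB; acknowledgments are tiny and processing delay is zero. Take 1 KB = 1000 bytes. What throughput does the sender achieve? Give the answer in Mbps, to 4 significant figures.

171.2 Mbps

t_tx = L/R = 80000/2470000000 = 3.23887e-05 s.
t_prop = 43500/200000000 = 0.0002175 s; RTT = 0.000435 s.
Cycle = t_tx + RTT = 0.000467389 s.
Throughput = L / cycle = 80000 / 0.000467389 = 171.2 Mbps.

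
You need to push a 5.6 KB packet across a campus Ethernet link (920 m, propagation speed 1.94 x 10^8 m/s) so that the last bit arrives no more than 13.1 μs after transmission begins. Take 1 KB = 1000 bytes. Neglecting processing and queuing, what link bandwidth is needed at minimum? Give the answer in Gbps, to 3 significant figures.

5.36 Gbps

L = 44800 bits.
Propagation delay = 920 / 194000000 = 4.74227 μs.
Transmission budget = 13.1 − 4.74227 = 8.35773 μs.
R ≥ L / t_tx = 44800 bits / 8.35773e-06 s = 5.36 Gbps.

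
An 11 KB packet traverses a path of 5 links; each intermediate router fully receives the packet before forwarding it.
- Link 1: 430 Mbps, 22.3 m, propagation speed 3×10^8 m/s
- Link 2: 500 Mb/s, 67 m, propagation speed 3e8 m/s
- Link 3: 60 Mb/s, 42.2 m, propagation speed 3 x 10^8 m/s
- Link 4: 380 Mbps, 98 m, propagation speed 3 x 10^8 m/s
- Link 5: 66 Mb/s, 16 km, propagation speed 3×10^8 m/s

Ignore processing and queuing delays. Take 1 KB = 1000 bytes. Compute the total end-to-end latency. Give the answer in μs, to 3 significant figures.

L = 88000 bits.
Transmission delays (L/R per hop): 204.651, 176, 1466.67, 231.579, 1333.33 μs; sum = 3412.23 μs.
Propagation delays (d/s per hop): 0.0743333, 0.223333, 0.140667, 0.326667, 53.3333 μs; sum = 54.0983 μs.
End-to-end = 3470 μs.

3470 μs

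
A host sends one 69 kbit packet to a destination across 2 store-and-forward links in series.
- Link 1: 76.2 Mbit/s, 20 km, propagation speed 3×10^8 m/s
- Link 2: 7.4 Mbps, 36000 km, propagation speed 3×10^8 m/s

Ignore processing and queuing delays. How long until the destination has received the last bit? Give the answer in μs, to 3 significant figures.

L = 69000 bits.
Transmission delays (L/R per hop): 905.512, 9324.32 μs; sum = 10229.8 μs.
Propagation delays (d/s per hop): 66.6667, 120000 μs; sum = 120067 μs.
End-to-end = 130000 μs.

130000 μs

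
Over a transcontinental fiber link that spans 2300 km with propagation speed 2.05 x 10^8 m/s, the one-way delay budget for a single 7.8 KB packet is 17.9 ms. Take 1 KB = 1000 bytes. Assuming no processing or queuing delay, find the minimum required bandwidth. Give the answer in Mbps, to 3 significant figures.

L = 62400 bits.
Propagation delay = 2300000 / 2.05e+08 = 11.2195 ms.
Transmission budget = 17.9 − 11.2195 = 6.68049 ms.
R ≥ L / t_tx = 62400 bits / 0.00668049 s = 9.34 Mbps.

9.34 Mbps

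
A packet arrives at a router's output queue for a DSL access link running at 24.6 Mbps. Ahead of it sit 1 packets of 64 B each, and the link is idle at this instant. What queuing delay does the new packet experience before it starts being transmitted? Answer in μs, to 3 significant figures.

20.8 μs

Each queued packet: L/R = 512/24600000 = 20.813 μs.
1 queued → 20.813 μs.
Queuing delay = 20.8 μs.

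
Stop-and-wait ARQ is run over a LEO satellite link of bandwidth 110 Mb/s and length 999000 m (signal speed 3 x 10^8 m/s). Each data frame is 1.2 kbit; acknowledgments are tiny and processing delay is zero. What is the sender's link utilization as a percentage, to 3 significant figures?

0.164 %

t_tx = L/R = 1200/110000000 = 1.09091e-05 s.
t_prop = 999000/300000000 = 0.00333 s; RTT = 0.00666 s.
Cycle = t_tx + RTT = 0.00667091 s.
Utilization = t_tx / cycle = 1.09091e-05/0.00667091 = 0.164 %.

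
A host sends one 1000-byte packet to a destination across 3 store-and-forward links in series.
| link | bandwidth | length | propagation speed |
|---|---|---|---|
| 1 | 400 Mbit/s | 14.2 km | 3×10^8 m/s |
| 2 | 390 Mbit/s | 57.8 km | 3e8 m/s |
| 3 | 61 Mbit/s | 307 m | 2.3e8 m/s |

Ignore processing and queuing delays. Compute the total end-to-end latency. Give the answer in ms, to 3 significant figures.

L = 1000 × 8 = 8000 bits.
Transmission delays (L/R per hop): 0.02, 0.0205128, 0.131148 ms; sum = 0.17166 ms.
Propagation delays (d/s per hop): 0.0473333, 0.192667, 0.00133478 ms; sum = 0.241335 ms.
End-to-end = 0.413 ms.

0.413 ms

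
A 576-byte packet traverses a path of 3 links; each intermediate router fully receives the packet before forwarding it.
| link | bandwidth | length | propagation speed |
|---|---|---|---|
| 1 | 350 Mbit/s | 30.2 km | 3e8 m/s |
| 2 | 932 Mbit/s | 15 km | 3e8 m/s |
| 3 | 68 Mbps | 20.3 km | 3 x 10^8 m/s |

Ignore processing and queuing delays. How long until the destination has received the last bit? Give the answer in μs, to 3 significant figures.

304 μs

L = 576 × 8 = 4608 bits.
Transmission delays (L/R per hop): 13.1657, 4.94421, 67.7647 μs; sum = 85.8746 μs.
Propagation delays (d/s per hop): 100.667, 50, 67.6667 μs; sum = 218.333 μs.
End-to-end = 304 μs.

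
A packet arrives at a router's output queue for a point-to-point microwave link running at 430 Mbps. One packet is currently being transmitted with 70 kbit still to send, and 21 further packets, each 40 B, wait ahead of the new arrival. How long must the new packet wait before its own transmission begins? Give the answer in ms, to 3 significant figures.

0.178 ms

Each queued packet: L/R = 320/430000000 = 0.000744186 ms.
21 queued → 0.0156279 ms.
Plus remaining 70000 bits of current packet: 0.162791 ms.
Queuing delay = 0.178 ms.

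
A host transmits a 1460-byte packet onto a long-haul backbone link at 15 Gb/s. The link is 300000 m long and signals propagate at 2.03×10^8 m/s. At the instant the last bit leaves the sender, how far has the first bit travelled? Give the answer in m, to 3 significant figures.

t_tx = L/R = 11680/15000000000 = 7.78667e-07 s.
Distance = s × t_tx = 2.03e+08 × 7.78667e-07 = 158 m.

158 m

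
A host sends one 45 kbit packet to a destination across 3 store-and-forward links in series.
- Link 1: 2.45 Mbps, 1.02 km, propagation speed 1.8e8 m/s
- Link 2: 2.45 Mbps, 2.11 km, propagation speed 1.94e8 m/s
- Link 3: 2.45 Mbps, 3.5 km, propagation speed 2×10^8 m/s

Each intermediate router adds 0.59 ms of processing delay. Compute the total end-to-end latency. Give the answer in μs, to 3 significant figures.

56300 μs

L = 45000 bits.
Transmission delay per hop = L/R = 45000/2450000 = 18367.3 μs; 3 hops → 55102 μs.
Propagation delays (d/s per hop): 5.66667, 10.8763, 17.5 μs; sum = 34.043 μs.
Processing at 2 router(s): 2 × 0.59 ms = 1180 μs.
End-to-end = 56300 μs.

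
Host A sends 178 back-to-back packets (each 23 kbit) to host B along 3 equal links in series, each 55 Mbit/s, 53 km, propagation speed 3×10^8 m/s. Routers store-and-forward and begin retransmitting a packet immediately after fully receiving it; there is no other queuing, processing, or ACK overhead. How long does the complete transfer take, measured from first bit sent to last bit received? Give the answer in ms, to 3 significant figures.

75.8 ms

Per-hop transmission t_tx = L/R = 23000/55000000 = 0.418182 ms.
Per-hop propagation t_prop = 53000/300000000 = 0.176667 ms.
Pipeline fill: first packet needs 3·t_tx to clear all hops; remaining 177 packets each add one t_tx.
Total = (3+178-1)·t_tx + 3·t_prop = 180·0.418182 + 3·0.176667 = 75.8 ms.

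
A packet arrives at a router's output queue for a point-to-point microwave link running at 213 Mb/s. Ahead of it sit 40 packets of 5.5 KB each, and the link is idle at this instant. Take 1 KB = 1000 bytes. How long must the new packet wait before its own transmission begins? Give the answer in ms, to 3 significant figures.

Each queued packet: L/R = 44000/213000000 = 0.206573 ms.
40 queued → 8.26291 ms.
Queuing delay = 8.26 ms.

8.26 ms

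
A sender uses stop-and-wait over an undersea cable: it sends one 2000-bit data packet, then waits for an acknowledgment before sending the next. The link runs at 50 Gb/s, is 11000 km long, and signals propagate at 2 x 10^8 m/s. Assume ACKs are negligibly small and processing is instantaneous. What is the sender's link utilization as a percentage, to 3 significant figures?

t_tx = L/R = 2000/50000000000 = 4e-08 s.
t_prop = 11000000/200000000 = 0.055 s; RTT = 0.11 s.
Cycle = t_tx + RTT = 0.11 s.
Utilization = t_tx / cycle = 4e-08/0.11 = 0.0000364 %.

0.0000364 %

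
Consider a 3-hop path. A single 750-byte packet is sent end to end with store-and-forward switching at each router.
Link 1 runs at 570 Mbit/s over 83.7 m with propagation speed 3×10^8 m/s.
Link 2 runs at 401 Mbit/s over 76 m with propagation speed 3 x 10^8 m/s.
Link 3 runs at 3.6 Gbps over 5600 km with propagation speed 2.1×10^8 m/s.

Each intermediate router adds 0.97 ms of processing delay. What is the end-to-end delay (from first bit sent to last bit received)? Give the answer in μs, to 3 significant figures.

L = 750 × 8 = 6000 bits.
Transmission delays (L/R per hop): 10.5263, 14.9626, 1.66667 μs; sum = 27.1556 μs.
Propagation delays (d/s per hop): 0.279, 0.253333, 26666.7 μs; sum = 26667.2 μs.
Processing at 2 router(s): 2 × 0.97 ms = 1940 μs.
End-to-end = 28600 μs.

28600 μs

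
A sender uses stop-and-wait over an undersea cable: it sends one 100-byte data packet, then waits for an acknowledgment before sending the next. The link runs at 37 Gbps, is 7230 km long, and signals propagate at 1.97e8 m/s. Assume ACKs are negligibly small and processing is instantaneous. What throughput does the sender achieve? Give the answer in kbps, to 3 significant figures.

t_tx = L/R = 800/37000000000 = 2.16216e-08 s.
t_prop = 7230000/197000000 = 0.0367005 s; RTT = 0.073401 s.
Cycle = t_tx + RTT = 0.073401 s.
Throughput = L / cycle = 800 / 0.073401 = 10.9 kbps.

10.9 kbps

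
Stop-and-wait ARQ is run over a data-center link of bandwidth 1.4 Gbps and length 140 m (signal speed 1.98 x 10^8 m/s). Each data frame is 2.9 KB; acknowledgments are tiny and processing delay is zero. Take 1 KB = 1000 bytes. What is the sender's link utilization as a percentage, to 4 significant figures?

92.14 %

t_tx = L/R = 23200/1400000000 = 1.65714e-05 s.
t_prop = 140/198000000 = 7.07071e-07 s; RTT = 1.41414e-06 s.
Cycle = t_tx + RTT = 1.79856e-05 s.
Utilization = t_tx / cycle = 1.65714e-05/1.79856e-05 = 92.14 %.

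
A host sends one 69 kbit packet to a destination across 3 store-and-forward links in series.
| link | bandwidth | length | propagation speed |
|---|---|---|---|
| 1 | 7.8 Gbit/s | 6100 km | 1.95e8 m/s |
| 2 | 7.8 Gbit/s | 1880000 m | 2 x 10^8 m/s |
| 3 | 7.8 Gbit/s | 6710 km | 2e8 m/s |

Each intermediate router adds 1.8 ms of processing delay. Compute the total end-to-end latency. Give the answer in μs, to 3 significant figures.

77900 μs

L = 69000 bits.
Transmission delay per hop = L/R = 69000/7800000000 = 8.84615 μs; 3 hops → 26.5385 μs.
Propagation delays (d/s per hop): 31282.1, 9400, 33550 μs; sum = 74232.1 μs.
Processing at 2 router(s): 2 × 1.8 ms = 3600 μs.
End-to-end = 77900 μs.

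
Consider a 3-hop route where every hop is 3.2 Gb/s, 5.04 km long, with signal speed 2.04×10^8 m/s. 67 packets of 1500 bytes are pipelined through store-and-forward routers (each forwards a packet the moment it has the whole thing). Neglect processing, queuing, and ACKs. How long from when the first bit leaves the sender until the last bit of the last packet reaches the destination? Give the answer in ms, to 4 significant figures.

Per-hop transmission t_tx = L/R = 12000/3200000000 = 0.00375 ms.
Per-hop propagation t_prop = 5040/204000000 = 0.0247059 ms.
Pipeline fill: first packet needs 3·t_tx to clear all hops; remaining 66 packets each add one t_tx.
Total = (3+67-1)·t_tx + 3·t_prop = 69·0.00375 + 3·0.0247059 = 0.3329 ms.

0.3329 ms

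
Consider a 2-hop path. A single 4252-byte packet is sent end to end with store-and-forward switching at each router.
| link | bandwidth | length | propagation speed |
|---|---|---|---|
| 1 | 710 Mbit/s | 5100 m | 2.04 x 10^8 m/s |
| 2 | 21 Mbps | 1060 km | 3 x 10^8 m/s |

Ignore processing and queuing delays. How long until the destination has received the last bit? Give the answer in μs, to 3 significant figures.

5230 μs

L = 4252 × 8 = 34016 bits.
Transmission delays (L/R per hop): 47.9099, 1619.81 μs; sum = 1667.72 μs.
Propagation delays (d/s per hop): 25, 3533.33 μs; sum = 3558.33 μs.
End-to-end = 5230 μs.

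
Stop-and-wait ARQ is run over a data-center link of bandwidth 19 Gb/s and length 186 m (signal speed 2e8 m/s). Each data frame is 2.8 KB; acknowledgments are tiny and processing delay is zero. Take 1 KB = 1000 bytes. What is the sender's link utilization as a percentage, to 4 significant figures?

t_tx = L/R = 22400/19000000000 = 1.17895e-06 s.
t_prop = 186/200000000 = 9.3e-07 s; RTT = 1.86e-06 s.
Cycle = t_tx + RTT = 3.03895e-06 s.
Utilization = t_tx / cycle = 1.17895e-06/3.03895e-06 = 38.79 %.

38.79 %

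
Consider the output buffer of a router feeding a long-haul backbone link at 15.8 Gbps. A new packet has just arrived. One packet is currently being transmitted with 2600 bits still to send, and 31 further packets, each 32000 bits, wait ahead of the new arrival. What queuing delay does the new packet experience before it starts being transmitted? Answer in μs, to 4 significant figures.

Each queued packet: L/R = 32000/15800000000 = 2.02532 μs.
31 queued → 62.7848 μs.
Plus remaining 2600 bits of current packet: 0.164557 μs.
Queuing delay = 62.95 μs.

62.95 μs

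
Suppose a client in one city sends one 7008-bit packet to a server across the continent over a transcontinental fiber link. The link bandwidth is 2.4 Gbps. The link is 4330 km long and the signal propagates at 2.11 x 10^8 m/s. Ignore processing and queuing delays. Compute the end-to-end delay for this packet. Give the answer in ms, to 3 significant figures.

Transmission delay = L/R = 7008 / 2400000000 = 0.00292 ms.
Propagation delay = d/s = 4330000 m / 211000000 m/s = 20.5213 ms.
Total = 20.5 ms.

20.5 ms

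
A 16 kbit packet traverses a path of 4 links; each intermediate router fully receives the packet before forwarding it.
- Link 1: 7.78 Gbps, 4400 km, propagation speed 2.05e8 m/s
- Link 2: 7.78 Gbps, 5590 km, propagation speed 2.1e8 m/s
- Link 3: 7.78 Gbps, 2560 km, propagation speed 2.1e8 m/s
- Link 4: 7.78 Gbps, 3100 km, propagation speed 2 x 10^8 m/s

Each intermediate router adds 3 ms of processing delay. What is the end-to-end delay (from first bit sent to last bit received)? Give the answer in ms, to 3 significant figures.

L = 16000 bits.
Transmission delay per hop = L/R = 16000/7780000000 = 0.00205656 ms; 4 hops → 0.00822622 ms.
Propagation delays (d/s per hop): 21.4634, 26.619, 12.1905, 15.5 ms; sum = 75.7729 ms.
Processing at 3 router(s): 3 × 3 ms = 9 ms.
End-to-end = 84.8 ms.

84.8 ms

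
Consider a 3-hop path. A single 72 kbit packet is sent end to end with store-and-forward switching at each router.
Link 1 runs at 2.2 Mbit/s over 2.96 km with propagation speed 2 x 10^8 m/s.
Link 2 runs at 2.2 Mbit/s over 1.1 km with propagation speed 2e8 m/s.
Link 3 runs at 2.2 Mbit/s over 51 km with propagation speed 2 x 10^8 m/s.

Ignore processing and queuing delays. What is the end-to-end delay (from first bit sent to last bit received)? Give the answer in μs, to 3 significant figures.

L = 72000 bits.
Transmission delay per hop = L/R = 72000/2200000 = 32727.3 μs; 3 hops → 98181.8 μs.
Propagation delays (d/s per hop): 14.8, 5.5, 255 μs; sum = 275.3 μs.
End-to-end = 98500 μs.

98500 μs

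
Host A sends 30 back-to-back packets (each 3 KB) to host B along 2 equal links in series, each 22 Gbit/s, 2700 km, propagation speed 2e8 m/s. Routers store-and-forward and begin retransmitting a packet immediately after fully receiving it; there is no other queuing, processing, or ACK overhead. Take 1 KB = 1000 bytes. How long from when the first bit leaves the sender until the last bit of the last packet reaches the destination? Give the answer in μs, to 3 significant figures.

27000 μs

Per-hop transmission t_tx = L/R = 24000/22000000000 = 1.09091 μs.
Per-hop propagation t_prop = 2700000/200000000 = 13500 μs.
Pipeline fill: first packet needs 2·t_tx to clear all hops; remaining 29 packets each add one t_tx.
Total = (2+30-1)·t_tx + 2·t_prop = 31·1.09091 + 2·13500 = 27000 μs.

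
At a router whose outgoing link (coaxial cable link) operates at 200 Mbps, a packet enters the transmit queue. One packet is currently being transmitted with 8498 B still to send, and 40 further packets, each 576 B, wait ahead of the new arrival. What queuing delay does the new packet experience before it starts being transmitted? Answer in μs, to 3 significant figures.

1260 μs

Each queued packet: L/R = 4608/200000000 = 23.04 μs.
40 queued → 921.6 μs.
Plus remaining 67984 bits of current packet: 339.92 μs.
Queuing delay = 1260 μs.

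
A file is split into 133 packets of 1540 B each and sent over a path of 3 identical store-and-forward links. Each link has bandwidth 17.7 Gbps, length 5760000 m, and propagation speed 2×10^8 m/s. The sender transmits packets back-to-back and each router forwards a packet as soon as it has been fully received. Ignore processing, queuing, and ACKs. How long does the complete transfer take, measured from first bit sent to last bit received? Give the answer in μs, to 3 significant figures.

Per-hop transmission t_tx = L/R = 12320/17700000000 = 0.696045 μs.
Per-hop propagation t_prop = 5760000/200000000 = 28800 μs.
Pipeline fill: first packet needs 3·t_tx to clear all hops; remaining 132 packets each add one t_tx.
Total = (3+133-1)·t_tx + 3·t_prop = 135·0.696045 + 3·28800 = 86500 μs.

86500 μs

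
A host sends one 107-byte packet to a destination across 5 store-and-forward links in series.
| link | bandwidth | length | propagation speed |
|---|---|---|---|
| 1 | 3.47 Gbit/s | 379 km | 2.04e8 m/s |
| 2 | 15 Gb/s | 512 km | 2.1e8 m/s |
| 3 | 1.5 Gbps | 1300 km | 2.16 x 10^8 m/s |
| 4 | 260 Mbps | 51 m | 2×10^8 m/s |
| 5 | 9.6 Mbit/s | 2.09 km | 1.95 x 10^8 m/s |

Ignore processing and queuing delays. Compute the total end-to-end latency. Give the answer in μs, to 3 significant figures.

L = 107 × 8 = 856 bits.
Transmission delays (L/R per hop): 0.246686, 0.0570667, 0.570667, 3.29231, 89.1667 μs; sum = 93.3334 μs.
Propagation delays (d/s per hop): 1857.84, 2438.1, 6018.52, 0.255, 10.7179 μs; sum = 10325.4 μs.
End-to-end = 10400 μs.

10400 μs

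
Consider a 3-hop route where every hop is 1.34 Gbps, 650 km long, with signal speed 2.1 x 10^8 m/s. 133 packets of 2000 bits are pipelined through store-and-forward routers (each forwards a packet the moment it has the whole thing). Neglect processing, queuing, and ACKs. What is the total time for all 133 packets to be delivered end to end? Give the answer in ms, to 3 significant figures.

Per-hop transmission t_tx = L/R = 2000/1340000000 = 0.00149254 ms.
Per-hop propagation t_prop = 650000/210000000 = 3.09524 ms.
Pipeline fill: first packet needs 3·t_tx to clear all hops; remaining 132 packets each add one t_tx.
Total = (3+133-1)·t_tx + 3·t_prop = 135·0.00149254 + 3·3.09524 = 9.49 ms.

9.49 ms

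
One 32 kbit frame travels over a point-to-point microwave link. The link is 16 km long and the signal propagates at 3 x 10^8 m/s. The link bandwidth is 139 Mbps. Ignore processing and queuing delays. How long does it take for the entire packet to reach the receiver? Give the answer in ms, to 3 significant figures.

0.284 ms

L = 32000 bits.
Transmission delay = L/R = 32000 / 139000000 = 0.230216 ms.
Propagation delay = d/s = 16000 m / 300000000 m/s = 0.0533333 ms.
Total = 0.284 ms.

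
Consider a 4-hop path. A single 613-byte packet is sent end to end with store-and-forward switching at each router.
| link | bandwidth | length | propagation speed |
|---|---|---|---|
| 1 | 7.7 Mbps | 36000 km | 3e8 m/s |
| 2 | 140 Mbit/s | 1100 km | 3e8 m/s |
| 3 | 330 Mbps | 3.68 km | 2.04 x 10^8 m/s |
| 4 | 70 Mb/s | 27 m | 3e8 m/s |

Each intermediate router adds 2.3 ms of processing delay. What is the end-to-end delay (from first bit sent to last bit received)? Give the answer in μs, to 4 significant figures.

L = 613 × 8 = 4904 bits.
Transmission delays (L/R per hop): 636.883, 35.0286, 14.8606, 70.0571 μs; sum = 756.829 μs.
Propagation delays (d/s per hop): 120000, 3666.67, 18.0392, 0.09 μs; sum = 123685 μs.
Processing at 3 router(s): 3 × 2.3 ms = 6900 μs.
End-to-end = 131300 μs.

131300 μs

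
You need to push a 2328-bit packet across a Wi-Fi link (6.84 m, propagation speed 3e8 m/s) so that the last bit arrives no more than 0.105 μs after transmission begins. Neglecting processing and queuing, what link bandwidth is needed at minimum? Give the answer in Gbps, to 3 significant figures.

Propagation delay = 6.84 / 300000000 = 0.0228 μs.
Transmission budget = 0.105 − 0.0228 = 0.0822 μs.
R ≥ L / t_tx = 2328 bits / 8.22e-08 s = 28.3 Gbps.

28.3 Gbps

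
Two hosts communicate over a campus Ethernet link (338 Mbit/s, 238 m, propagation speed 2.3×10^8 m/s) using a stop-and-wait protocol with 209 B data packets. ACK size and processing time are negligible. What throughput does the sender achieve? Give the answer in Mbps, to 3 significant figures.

238 Mbps

t_tx = L/R = 1672/338000000 = 4.94675e-06 s.
t_prop = 238/2.3e+08 = 1.03478e-06 s; RTT = 2.06957e-06 s.
Cycle = t_tx + RTT = 7.01631e-06 s.
Throughput = L / cycle = 1672 / 7.01631e-06 = 238 Mbps.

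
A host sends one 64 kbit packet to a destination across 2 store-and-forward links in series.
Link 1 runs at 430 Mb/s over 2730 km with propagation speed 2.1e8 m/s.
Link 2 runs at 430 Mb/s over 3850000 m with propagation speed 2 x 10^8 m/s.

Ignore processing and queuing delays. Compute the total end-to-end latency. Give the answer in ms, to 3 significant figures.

L = 64000 bits.
Transmission delay per hop = L/R = 64000/430000000 = 0.148837 ms; 2 hops → 0.297674 ms.
Propagation delays (d/s per hop): 13, 19.25 ms; sum = 32.25 ms.
End-to-end = 32.5 ms.

32.5 ms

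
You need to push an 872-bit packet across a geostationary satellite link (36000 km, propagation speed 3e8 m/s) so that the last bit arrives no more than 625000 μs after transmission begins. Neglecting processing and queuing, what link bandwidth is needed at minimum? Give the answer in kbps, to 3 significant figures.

1.73 kbps

Propagation delay = 36000000 / 300000000 = 120000 μs.
Transmission budget = 625000 − 120000 = 505000 μs.
R ≥ L / t_tx = 872 bits / 0.505 s = 1.73 kbps.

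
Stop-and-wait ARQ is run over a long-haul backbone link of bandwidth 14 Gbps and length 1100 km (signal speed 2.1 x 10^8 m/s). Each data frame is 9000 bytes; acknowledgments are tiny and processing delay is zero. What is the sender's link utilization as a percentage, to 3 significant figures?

0.0491 %

t_tx = L/R = 72000/14000000000 = 5.14286e-06 s.
t_prop = 1100000/210000000 = 0.0052381 s; RTT = 0.0104762 s.
Cycle = t_tx + RTT = 0.0104813 s.
Utilization = t_tx / cycle = 5.14286e-06/0.0104813 = 0.0491 %.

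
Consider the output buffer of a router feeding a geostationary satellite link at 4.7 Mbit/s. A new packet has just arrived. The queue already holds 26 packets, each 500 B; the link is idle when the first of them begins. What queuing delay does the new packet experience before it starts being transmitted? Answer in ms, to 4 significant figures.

Each queued packet: L/R = 4000/4700000 = 0.851064 ms.
26 queued → 22.1277 ms.
Queuing delay = 22.13 ms.

22.13 ms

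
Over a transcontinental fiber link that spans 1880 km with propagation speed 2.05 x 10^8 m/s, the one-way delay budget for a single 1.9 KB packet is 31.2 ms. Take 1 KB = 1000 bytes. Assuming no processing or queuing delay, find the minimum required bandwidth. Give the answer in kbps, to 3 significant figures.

L = 15200 bits.
Propagation delay = 1880000 / 2.05e+08 = 9.17073 ms.
Transmission budget = 31.2 − 9.17073 = 22.0293 ms.
R ≥ L / t_tx = 15200 bits / 0.0220293 s = 690 kbps.

690 kbps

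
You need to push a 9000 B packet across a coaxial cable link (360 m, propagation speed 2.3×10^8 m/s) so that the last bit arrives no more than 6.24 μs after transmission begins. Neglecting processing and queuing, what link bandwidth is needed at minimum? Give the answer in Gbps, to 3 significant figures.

15.4 Gbps

L = 72000 bits.
Propagation delay = 360 / 2.3e+08 = 1.56522 μs.
Transmission budget = 6.24 − 1.56522 = 4.67478 μs.
R ≥ L / t_tx = 72000 bits / 4.67478e-06 s = 15.4 Gbps.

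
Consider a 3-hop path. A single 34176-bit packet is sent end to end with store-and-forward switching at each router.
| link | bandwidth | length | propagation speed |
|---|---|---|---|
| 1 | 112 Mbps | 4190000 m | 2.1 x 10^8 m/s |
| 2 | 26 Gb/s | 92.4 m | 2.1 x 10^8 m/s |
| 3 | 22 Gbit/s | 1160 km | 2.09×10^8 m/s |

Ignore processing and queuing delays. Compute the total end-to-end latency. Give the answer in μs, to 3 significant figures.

Transmission delays (L/R per hop): 305.143, 1.31446, 1.55345 μs; sum = 308.011 μs.
Propagation delays (d/s per hop): 19952.4, 0.44, 5550.24 μs; sum = 25503.1 μs.
End-to-end = 25800 μs.

25800 μs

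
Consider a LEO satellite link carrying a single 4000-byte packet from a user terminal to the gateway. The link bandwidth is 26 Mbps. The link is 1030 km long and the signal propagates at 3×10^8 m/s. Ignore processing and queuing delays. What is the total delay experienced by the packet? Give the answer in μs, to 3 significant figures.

4660 μs

L = 4000 × 8 = 32000 bits.
Transmission delay = L/R = 32000 / 26000000 = 1230.77 μs.
Propagation delay = d/s = 1030000 m / 300000000 m/s = 3433.33 μs.
Total = 4660 μs.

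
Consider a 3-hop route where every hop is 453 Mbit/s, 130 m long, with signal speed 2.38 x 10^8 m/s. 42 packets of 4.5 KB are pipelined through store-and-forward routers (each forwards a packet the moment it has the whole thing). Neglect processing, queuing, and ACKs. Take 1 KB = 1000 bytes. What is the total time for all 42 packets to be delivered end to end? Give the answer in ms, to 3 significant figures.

Per-hop transmission t_tx = L/R = 36000/453000000 = 0.0794702 ms.
Per-hop propagation t_prop = 130/238000000 = 0.000546218 ms.
Pipeline fill: first packet needs 3·t_tx to clear all hops; remaining 41 packets each add one t_tx.
Total = (3+42-1)·t_tx + 3·t_prop = 44·0.0794702 + 3·0.000546218 = 3.50 ms.

3.50 ms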